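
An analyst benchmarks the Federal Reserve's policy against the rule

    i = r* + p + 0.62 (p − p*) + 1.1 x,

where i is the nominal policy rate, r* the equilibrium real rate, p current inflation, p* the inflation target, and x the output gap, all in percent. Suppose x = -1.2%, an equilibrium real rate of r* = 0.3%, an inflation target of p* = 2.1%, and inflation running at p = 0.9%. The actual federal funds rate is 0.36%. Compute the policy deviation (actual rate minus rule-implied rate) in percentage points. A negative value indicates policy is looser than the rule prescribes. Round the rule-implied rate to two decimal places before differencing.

i = 0.3 + 0.9 + 0.62 × (0.9 − 2.1) + 1.1 × (-1.2)
   = 0.3 + 0.9 − 0.744 − 1.32 = -0.86
Deviation = 0.36 − (-0.86) = 1.22 pp.

1.22 pp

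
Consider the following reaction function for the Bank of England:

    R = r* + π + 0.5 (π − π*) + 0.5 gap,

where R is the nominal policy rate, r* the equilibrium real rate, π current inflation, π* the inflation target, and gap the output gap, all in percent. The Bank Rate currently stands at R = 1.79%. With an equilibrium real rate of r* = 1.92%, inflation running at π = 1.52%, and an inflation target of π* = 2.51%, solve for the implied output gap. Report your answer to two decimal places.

-2.31%

0.5 gap = 1.79 − 1.92 − 1.52 − 0.5 × (1.52 − 2.51) = -1.155
gap = -1.155 / 0.5 = -2.31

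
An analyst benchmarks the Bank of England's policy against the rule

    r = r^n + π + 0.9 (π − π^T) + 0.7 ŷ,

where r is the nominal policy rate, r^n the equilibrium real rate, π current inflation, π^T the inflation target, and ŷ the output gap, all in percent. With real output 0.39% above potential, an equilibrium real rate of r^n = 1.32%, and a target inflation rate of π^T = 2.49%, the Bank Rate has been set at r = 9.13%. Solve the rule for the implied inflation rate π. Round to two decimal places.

5.15%

Output 0.39% above potential → ŷ = 0.39.
Collecting π: r = r^n + (1 + 0.9) π − 0.9 π^T + 0.7 ŷ
1.9 π = 9.13 − 1.32 + 0.9 × 2.49 − 0.7 × 0.39 = 9.778
π = 9.778 / 1.9 = 5.15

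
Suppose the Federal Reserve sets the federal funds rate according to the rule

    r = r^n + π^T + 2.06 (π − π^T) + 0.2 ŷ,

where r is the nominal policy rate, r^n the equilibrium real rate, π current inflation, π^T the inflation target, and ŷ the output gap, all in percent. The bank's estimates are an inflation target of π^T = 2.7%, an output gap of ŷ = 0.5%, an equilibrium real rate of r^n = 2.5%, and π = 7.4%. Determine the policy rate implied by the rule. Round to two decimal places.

14.98%

r = 2.5 + 2.7 + 2.06 × (7.4 − 2.7) + 0.2 × 0.5
   = 2.5 + 2.7 + 9.682 + 0.1 = 14.98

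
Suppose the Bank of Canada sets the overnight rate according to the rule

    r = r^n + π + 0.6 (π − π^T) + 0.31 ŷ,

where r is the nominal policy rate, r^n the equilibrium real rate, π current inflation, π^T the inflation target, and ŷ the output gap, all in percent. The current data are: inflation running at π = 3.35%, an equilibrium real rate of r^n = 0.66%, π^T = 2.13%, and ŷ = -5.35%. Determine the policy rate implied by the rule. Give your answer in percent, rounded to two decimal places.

3.08%

r = 0.66 + 3.35 + 0.6 × (3.35 − 2.13) + 0.31 × (-5.35)
   = 0.66 + 3.35 + 0.732 − 1.6585 = 3.08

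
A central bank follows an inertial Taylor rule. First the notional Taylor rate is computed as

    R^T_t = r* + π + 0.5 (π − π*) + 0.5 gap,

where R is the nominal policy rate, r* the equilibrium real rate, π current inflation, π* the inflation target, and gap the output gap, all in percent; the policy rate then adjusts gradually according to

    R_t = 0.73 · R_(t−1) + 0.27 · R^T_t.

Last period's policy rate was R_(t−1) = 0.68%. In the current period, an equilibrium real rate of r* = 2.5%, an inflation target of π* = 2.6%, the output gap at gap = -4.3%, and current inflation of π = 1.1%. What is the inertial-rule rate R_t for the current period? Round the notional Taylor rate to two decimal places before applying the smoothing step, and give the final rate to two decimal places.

R^T_t = 2.5 + 1.1 + 0.5 × (1.1 − 2.6) + 0.5 × (-4.3)
   = 2.5 + 1.1 − 0.75 − 2.15 = 0.70
R_t = 0.73 × 0.68 + 0.27 × 0.70 = 0.4964 + 0.189 = 0.69

0.69%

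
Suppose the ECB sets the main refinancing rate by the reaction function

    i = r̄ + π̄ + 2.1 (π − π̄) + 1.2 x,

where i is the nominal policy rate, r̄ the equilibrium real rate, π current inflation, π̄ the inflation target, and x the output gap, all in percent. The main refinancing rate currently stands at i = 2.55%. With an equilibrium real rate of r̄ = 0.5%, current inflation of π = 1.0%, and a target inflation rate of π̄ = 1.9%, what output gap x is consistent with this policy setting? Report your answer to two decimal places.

1.70%

1.2 x = 2.55 − 0.5 − 1.9 − 2.1 × (1.0 − 1.9) = 2.04
x = 2.04 / 1.2 = 1.70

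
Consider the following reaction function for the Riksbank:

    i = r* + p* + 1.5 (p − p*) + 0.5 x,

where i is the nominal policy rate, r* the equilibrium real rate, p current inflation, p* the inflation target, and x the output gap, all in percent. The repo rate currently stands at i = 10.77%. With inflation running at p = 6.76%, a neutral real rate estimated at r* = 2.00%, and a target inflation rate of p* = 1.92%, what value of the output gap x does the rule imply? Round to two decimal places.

-0.82%

0.5 x = 10.77 − 2.00 − 1.92 − 1.5 × (6.76 − 1.92) = -0.41
x = -0.41 / 0.5 = -0.82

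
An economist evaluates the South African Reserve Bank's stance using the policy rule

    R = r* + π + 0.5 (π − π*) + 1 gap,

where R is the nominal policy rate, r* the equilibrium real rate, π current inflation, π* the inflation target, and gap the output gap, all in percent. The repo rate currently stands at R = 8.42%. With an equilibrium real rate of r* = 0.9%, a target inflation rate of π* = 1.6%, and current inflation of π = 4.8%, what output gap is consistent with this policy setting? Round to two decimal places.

1 gap = 8.42 − 0.9 − 4.8 − 0.5 × (4.8 − 1.6) = 1.12
gap = 1.12 / 1 = 1.12

1.12%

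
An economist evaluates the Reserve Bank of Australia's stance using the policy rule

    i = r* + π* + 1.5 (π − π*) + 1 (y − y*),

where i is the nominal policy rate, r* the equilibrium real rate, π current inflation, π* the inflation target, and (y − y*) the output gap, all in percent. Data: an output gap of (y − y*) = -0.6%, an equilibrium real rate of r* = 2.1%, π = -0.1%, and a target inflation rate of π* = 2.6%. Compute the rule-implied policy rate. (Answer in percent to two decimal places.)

0.05%

i = 2.1 + 2.6 + 1.5 × (-0.1 − 2.6) + 1 × (-0.6)
   = 2.1 + 2.6 − 4.05 − 0.6 = 0.05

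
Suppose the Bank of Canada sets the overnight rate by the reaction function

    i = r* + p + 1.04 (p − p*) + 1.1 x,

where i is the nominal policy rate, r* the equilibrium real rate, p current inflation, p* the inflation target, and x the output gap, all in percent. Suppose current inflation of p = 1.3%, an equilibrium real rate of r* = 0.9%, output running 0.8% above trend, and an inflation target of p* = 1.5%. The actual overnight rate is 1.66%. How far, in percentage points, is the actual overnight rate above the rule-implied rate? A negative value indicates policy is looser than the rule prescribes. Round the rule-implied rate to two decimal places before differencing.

Output 0.8% above potential → x = 0.8.
i = 0.9 + 1.3 + 1.04 × (1.3 − 1.5) + 1.1 × 0.8
   = 0.9 + 1.3 − 0.208 + 0.88 = 2.87
Deviation = 1.66 − 2.87 = -1.21 pp.

-1.21 pp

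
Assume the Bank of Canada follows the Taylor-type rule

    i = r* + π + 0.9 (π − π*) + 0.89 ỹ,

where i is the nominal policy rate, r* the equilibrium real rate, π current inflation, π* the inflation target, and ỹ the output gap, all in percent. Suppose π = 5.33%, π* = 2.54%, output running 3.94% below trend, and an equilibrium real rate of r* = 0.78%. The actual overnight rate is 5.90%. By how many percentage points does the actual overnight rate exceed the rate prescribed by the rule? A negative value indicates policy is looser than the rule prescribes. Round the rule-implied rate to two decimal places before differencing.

0.79 pp

Output 3.94% below potential → ỹ = -3.94.
i = 0.78 + 5.33 + 0.9 × (5.33 − 2.54) + 0.89 × (-3.94)
   = 0.78 + 5.33 + 2.511 − 3.5066 = 5.11
Deviation = 5.90 − 5.11 = 0.79 pp.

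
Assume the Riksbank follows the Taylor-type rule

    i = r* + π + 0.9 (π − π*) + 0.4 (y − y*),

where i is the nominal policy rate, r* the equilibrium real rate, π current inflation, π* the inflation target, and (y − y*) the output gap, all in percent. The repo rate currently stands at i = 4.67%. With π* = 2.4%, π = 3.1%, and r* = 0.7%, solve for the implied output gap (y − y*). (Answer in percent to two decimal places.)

0.60%

0.4 (y − y*) = 4.67 − 0.7 − 3.1 − 0.9 × (3.1 − 2.4) = 0.24
(y − y*) = 0.24 / 0.4 = 0.60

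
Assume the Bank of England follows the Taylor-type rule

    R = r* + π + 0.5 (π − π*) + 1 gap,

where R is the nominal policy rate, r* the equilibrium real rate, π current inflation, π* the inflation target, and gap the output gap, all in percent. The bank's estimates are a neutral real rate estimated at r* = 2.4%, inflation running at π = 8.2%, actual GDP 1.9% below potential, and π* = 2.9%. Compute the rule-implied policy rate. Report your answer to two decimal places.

11.35%

Output 1.9% below potential → gap = -1.9.
R = 2.4 + 8.2 + 0.5 × (8.2 − 2.9) + 1 × (-1.9)
   = 2.4 + 8.2 + 2.65 − 1.9 = 11.35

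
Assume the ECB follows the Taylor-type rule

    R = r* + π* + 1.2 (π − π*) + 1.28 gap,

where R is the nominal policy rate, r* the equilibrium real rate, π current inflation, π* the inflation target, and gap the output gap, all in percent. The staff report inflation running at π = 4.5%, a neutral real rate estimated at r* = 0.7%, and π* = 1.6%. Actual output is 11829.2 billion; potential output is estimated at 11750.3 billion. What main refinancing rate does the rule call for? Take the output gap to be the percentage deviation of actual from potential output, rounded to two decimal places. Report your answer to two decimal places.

Output gap = 100 × (11829.2 − 11750.3) / 11750.3 = 0.67%.
R = 0.70 + 1.60 + 1.2 × (4.50 − 1.60) + 1.28 × 0.67
   = 0.70 + 1.6 + 3.48 + 0.8576 = 6.64

6.64%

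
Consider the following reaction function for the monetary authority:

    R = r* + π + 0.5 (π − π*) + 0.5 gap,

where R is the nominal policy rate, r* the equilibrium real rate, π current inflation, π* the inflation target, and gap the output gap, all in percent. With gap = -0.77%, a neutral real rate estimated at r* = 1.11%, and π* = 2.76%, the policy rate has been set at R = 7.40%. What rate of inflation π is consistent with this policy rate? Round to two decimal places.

Collecting π: R = r* + (1 + 0.5) π − 0.5 π* + 0.5 gap
1.5 π = 7.40 − 1.11 + 0.5 × 2.76 − 0.5 × (-0.77) = 8.055
π = 8.055 / 1.5 = 5.37

5.37%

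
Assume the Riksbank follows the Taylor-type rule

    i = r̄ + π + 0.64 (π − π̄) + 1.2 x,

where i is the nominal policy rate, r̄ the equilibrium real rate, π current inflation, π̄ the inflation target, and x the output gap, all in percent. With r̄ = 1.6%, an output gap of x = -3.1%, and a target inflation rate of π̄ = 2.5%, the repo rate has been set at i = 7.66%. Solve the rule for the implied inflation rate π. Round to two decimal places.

6.94%

Collecting π: i = r̄ + (1 + 0.64) π − 0.64 π̄ + 1.2 x
1.64 π = 7.66 − 1.6 + 0.64 × 2.5 − 1.2 × (-3.1) = 11.38
π = 11.38 / 1.64 = 6.94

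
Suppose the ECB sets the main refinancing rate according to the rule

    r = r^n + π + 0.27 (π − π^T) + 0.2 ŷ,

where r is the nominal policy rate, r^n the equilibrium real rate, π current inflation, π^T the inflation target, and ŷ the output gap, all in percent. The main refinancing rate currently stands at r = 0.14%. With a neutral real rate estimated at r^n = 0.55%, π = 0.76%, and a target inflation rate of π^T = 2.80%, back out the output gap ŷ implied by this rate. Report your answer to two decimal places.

0.2 ŷ = 0.14 − 0.55 − 0.76 − 0.27 × (0.76 − 2.80) = -0.6192
ŷ = -0.6192 / 0.2 = -3.10

-3.10%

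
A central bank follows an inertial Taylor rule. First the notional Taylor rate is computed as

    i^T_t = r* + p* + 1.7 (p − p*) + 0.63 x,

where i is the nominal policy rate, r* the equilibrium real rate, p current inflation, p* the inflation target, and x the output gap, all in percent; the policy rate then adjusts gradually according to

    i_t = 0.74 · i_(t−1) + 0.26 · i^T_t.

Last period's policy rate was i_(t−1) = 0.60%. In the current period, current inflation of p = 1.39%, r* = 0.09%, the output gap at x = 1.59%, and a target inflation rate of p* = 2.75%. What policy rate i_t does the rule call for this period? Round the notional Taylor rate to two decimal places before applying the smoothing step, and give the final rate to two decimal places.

i^T_t = 0.09 + 2.75 + 1.7 × (1.39 − 2.75) + 0.63 × 1.59
   = 0.09 + 2.75 − 2.312 + 1.0017 = 1.53
i_t = 0.74 × 0.60 + 0.26 × 1.53 = 0.444 + 0.3978 = 0.84

0.84%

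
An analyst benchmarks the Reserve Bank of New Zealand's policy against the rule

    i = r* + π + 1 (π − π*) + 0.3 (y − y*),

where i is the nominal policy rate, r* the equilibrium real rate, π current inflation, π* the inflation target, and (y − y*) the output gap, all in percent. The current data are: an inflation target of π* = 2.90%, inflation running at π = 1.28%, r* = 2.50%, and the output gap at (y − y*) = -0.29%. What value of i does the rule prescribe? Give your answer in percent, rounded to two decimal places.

i = 2.50 + 1.28 + 1 × (1.28 − 2.90) + 0.3 × (-0.29)
   = 2.50 + 1.28 − 1.62 − 0.087 = 2.07

2.07%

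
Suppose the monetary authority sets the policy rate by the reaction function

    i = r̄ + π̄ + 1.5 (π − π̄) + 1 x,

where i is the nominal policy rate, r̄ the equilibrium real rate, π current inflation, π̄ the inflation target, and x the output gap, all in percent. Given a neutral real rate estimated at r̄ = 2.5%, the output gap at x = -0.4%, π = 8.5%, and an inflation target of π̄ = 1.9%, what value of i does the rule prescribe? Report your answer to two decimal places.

13.90%

i = 2.5 + 1.9 + 1.5 × (8.5 − 1.9) + 1 × (-0.4)
   = 2.5 + 1.9 + 9.9 − 0.4 = 13.90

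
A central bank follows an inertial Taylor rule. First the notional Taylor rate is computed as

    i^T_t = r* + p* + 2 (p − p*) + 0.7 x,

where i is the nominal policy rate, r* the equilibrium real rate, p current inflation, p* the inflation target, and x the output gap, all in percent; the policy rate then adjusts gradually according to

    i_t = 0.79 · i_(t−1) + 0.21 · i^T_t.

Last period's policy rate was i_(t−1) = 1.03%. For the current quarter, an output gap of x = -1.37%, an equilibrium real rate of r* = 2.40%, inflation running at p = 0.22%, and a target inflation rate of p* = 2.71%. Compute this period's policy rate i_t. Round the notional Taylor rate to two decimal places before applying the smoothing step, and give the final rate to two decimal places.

i^T_t = 2.40 + 2.71 + 2 × (0.22 − 2.71) + 0.7 × (-1.37)
   = 2.40 + 2.71 − 4.98 − 0.959 = -0.83
i_t = 0.79 × 1.03 + 0.21 × (-0.83) = 0.8137 − 0.1743 = 0.64

0.64%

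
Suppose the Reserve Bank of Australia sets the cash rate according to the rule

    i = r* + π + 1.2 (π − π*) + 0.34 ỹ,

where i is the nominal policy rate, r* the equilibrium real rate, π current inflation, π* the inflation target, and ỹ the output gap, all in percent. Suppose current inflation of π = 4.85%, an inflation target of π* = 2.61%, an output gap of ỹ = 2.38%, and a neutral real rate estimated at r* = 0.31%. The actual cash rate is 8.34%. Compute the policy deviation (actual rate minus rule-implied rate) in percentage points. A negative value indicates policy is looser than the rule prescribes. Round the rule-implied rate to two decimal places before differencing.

-0.32 pp

i = 0.31 + 4.85 + 1.2 × (4.85 − 2.61) + 0.34 × 2.38
   = 0.31 + 4.85 + 2.688 + 0.8092 = 8.66
Deviation = 8.34 − 8.66 = -0.32 pp.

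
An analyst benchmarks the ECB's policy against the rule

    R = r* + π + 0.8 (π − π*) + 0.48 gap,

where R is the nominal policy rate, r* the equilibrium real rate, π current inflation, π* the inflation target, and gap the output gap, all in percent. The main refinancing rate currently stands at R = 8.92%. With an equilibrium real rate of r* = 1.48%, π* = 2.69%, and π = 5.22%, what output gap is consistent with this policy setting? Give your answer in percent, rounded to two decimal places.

0.48 gap = 8.92 − 1.48 − 5.22 − 0.8 × (5.22 − 2.69) = 0.196
gap = 0.196 / 0.48 = 0.41

0.41%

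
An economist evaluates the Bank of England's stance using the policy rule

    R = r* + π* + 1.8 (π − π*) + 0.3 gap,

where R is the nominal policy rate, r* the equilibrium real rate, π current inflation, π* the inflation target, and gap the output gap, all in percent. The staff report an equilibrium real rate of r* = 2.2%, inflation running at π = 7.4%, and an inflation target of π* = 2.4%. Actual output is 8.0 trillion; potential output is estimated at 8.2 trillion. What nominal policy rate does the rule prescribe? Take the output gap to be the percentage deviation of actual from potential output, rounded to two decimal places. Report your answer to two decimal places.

12.87%

Output gap = 100 × (8.0 − 8.2) / 8.2 = -2.44%.
R = 2.20 + 2.40 + 1.8 × (7.40 − 2.40) + 0.3 × (-2.44)
   = 2.20 + 2.4 + 9 − 0.732 = 12.87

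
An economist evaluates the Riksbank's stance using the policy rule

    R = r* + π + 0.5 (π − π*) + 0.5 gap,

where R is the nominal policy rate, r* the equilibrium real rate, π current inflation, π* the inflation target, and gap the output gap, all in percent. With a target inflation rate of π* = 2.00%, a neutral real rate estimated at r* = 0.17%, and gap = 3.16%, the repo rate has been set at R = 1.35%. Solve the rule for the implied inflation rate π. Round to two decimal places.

Collecting π: R = r* + (1 + 0.5) π − 0.5 π* + 0.5 gap
1.5 π = 1.35 − 0.17 + 0.5 × 2.00 − 0.5 × 3.16 = 0.6
π = 0.6 / 1.5 = 0.40

0.40%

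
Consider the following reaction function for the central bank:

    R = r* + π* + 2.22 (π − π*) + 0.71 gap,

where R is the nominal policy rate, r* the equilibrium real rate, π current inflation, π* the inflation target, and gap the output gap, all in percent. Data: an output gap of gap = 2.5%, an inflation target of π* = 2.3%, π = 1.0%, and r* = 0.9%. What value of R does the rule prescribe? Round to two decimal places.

R = 0.9 + 2.3 + 2.22 × (1.0 − 2.3) + 0.71 × 2.5
   = 0.9 + 2.3 − 2.886 + 1.775 = 2.09

2.09%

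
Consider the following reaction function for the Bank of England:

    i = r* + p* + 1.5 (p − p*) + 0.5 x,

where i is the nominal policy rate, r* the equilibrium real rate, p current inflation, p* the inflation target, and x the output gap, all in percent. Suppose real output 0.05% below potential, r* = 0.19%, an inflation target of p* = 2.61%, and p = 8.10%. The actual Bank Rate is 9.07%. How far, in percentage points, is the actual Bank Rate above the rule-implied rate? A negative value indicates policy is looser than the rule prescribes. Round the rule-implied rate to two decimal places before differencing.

Output 0.05% below potential → x = -0.05.
i = 0.19 + 2.61 + 1.5 × (8.10 − 2.61) + 0.5 × (-0.05)
   = 0.19 + 2.61 + 8.235 − 0.025 = 11.01
Deviation = 9.07 − 11.01 = -1.94 pp.

-1.94 pp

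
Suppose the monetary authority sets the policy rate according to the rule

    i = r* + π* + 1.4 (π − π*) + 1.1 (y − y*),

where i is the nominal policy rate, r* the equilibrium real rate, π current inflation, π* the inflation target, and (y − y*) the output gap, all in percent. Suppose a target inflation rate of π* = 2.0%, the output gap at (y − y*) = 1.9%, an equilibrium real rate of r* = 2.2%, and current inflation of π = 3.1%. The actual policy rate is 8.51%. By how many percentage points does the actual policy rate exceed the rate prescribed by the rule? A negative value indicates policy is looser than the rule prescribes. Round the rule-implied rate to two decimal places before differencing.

i = 2.2 + 2.0 + 1.4 × (3.1 − 2.0) + 1.1 × 1.9
   = 2.2 + 2 + 1.54 + 2.09 = 7.83
Deviation = 8.51 − 7.83 = 0.68 pp.

0.68 pp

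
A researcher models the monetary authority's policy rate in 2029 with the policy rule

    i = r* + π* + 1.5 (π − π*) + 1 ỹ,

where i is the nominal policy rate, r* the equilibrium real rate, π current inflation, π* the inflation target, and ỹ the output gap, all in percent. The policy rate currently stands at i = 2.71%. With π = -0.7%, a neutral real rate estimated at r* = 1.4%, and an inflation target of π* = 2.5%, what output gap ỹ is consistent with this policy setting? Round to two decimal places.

3.61%

1 ỹ = 2.71 − 1.4 − 2.5 − 1.5 × ((-0.7) − 2.5) = 3.61
ỹ = 3.61 / 1 = 3.61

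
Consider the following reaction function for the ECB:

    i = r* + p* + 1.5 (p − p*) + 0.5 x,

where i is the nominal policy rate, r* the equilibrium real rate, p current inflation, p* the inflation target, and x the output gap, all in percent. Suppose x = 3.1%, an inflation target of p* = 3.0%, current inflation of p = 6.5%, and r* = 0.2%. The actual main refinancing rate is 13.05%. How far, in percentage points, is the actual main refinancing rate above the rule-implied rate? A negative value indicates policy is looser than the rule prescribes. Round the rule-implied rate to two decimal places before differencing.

i = 0.2 + 3.0 + 1.5 × (6.5 − 3.0) + 0.5 × 3.1
   = 0.2 + 3 + 5.25 + 1.55 = 10.00
Deviation = 13.05 − 10.00 = 3.05 pp.

3.05 pp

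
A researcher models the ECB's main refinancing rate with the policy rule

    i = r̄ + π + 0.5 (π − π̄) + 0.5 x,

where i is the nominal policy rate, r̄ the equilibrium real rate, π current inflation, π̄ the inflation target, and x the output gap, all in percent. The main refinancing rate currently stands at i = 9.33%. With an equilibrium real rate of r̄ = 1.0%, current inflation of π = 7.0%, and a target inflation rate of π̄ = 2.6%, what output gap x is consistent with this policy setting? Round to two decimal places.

0.5 x = 9.33 − 1.0 − 7.0 − 0.5 × (7.0 − 2.6) = -0.87
x = -0.87 / 0.5 = -1.74

-1.74%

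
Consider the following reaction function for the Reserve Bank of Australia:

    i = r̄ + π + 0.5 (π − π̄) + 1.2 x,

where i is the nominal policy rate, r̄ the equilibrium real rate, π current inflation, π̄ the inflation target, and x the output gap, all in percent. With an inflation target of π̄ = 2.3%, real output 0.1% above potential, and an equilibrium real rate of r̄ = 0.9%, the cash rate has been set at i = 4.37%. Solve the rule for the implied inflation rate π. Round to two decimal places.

Output 0.1% above potential → x = 0.1.
Collecting π: i = r̄ + (1 + 0.5) π − 0.5 π̄ + 1.2 x
1.5 π = 4.37 − 0.9 + 0.5 × 2.3 − 1.2 × 0.1 = 4.5
π = 4.5 / 1.5 = 3.00

3.00%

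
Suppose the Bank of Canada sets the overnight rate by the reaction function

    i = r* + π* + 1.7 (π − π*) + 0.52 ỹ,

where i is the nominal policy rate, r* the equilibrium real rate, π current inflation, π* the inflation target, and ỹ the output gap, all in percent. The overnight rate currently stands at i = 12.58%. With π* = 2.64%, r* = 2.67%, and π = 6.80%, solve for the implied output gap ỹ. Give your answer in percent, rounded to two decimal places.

0.38%

0.52 ỹ = 12.58 − 2.67 − 2.64 − 1.7 × (6.80 − 2.64) = 0.198
ỹ = 0.198 / 0.52 = 0.38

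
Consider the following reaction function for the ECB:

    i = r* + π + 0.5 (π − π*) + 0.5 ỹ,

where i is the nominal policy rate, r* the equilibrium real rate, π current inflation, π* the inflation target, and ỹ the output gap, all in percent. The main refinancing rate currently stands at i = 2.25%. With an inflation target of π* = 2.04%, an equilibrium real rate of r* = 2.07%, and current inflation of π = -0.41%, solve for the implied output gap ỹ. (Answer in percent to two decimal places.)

3.63%

0.5 ỹ = 2.25 − 2.07 − (-0.41) − 0.5 × ((-0.41) − 2.04) = 1.815
ỹ = 1.815 / 0.5 = 3.63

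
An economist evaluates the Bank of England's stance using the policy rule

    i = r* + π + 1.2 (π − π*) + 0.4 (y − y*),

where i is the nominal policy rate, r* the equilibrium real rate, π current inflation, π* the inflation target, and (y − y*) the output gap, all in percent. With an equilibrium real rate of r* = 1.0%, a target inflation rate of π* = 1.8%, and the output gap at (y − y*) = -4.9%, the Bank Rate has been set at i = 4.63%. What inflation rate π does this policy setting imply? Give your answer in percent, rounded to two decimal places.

Collecting π: i = r* + (1 + 1.2) π − 1.2 π* + 0.4 (y − y*)
2.2 π = 4.63 − 1.0 + 1.2 × 1.8 − 0.4 × (-4.9) = 7.75
π = 7.75 / 2.2 = 3.52

3.52%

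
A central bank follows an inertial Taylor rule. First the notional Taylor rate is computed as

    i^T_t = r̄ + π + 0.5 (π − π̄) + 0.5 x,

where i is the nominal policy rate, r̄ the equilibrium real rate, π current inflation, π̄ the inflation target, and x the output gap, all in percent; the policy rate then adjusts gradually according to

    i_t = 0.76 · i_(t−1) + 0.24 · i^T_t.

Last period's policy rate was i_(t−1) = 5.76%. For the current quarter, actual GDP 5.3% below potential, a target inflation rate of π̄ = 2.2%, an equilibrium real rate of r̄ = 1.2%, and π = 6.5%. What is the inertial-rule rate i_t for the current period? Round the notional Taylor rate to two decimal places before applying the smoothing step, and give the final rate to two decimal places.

6.11%

Output 5.3% below potential → x = -5.3.
i^T_t = 1.2 + 6.5 + 0.5 × (6.5 − 2.2) + 0.5 × (-5.3)
   = 1.2 + 6.5 + 2.15 − 2.65 = 7.20
i_t = 0.76 × 5.76 + 0.24 × 7.20 = 4.3776 + 1.728 = 6.11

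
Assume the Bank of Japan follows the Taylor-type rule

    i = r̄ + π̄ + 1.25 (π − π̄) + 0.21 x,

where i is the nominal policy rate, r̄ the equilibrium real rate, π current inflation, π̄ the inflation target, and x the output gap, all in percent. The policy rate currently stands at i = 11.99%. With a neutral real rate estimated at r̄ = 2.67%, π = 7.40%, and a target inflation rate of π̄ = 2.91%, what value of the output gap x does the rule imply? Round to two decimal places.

3.80%

0.21 x = 11.99 − 2.67 − 2.91 − 1.25 × (7.40 − 2.91) = 0.7975
x = 0.7975 / 0.21 = 3.80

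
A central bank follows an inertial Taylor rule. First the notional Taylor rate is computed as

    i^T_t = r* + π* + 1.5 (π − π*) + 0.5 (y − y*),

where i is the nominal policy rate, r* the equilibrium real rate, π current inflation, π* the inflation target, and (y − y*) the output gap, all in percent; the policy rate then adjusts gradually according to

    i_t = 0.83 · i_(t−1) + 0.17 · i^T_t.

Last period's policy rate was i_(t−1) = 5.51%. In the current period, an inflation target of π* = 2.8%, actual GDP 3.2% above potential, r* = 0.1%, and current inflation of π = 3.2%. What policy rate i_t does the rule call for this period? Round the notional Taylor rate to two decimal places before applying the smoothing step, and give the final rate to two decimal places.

Output 3.2% above potential → (y − y*) = 3.2.
i^T_t = 0.1 + 2.8 + 1.5 × (3.2 − 2.8) + 0.5 × 3.2
   = 0.1 + 2.8 + 0.6 + 1.6 = 5.10
i_t = 0.83 × 5.51 + 0.17 × 5.10 = 4.5733 + 0.867 = 5.44

5.44%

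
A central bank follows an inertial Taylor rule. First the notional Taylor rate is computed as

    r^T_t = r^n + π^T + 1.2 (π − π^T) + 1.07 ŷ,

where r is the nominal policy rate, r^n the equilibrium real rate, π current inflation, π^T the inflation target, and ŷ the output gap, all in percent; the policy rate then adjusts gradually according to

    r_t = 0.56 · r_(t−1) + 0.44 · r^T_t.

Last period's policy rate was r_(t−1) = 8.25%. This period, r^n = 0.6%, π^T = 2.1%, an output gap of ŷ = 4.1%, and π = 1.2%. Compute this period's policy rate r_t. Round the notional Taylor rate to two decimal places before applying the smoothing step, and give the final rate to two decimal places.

r^T_t = 0.6 + 2.1 + 1.2 × (1.2 − 2.1) + 1.07 × 4.1
   = 0.6 + 2.1 − 1.08 + 4.387 = 6.01
r_t = 0.56 × 8.25 + 0.44 × 6.01 = 4.62 + 2.6444 = 7.26

7.26%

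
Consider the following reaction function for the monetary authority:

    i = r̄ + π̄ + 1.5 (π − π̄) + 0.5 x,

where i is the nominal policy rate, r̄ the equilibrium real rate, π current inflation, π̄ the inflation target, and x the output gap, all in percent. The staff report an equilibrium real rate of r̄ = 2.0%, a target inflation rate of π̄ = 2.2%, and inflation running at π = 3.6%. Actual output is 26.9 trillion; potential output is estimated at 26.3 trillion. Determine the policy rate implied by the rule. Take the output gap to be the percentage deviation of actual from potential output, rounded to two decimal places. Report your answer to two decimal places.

Output gap = 100 × (26.9 − 26.3) / 26.3 = 2.28%.
i = 2.00 + 2.20 + 1.5 × (3.60 − 2.20) + 0.5 × 2.28
   = 2.00 + 2.2 + 2.1 + 1.14 = 7.44

7.44%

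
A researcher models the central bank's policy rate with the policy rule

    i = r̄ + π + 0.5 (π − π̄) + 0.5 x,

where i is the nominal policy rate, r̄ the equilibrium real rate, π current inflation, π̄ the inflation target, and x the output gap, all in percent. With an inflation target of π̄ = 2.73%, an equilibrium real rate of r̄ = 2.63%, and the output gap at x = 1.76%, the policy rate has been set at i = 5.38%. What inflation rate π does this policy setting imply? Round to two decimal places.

Collecting π: i = r̄ + (1 + 0.5) π − 0.5 π̄ + 0.5 x
1.5 π = 5.38 − 2.63 + 0.5 × 2.73 − 0.5 × 1.76 = 3.235
π = 3.235 / 1.5 = 2.16

2.16%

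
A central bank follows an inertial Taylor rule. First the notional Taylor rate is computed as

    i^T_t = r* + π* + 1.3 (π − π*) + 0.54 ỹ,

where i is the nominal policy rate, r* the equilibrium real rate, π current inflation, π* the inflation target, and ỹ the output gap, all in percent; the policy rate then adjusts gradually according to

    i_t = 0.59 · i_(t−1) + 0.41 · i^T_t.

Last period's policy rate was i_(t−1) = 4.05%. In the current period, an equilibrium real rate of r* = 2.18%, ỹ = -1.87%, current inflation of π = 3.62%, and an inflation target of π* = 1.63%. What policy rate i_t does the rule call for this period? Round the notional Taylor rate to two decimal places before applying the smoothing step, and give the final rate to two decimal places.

4.60%

i^T_t = 2.18 + 1.63 + 1.3 × (3.62 − 1.63) + 0.54 × (-1.87)
   = 2.18 + 1.63 + 2.587 − 1.0098 = 5.39
i_t = 0.59 × 4.05 + 0.41 × 5.39 = 2.3895 + 2.2099 = 4.60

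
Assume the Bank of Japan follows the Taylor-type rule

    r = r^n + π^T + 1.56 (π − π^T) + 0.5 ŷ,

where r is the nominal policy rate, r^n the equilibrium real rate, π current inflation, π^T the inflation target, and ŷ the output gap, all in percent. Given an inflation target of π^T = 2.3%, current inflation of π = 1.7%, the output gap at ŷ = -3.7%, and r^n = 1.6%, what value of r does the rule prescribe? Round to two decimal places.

1.11%

r = 1.6 + 2.3 + 1.56 × (1.7 − 2.3) + 0.5 × (-3.7)
   = 1.6 + 2.3 − 0.936 − 1.85 = 1.11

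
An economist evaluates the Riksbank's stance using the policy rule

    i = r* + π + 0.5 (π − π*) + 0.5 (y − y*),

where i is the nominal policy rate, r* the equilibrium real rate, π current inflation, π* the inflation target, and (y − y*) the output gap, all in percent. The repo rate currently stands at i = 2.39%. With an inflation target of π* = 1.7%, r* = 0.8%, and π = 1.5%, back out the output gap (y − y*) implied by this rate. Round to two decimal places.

0.5 (y − y*) = 2.39 − 0.8 − 1.5 − 0.5 × (1.5 − 1.7) = 0.19
(y − y*) = 0.19 / 0.5 = 0.38

0.38%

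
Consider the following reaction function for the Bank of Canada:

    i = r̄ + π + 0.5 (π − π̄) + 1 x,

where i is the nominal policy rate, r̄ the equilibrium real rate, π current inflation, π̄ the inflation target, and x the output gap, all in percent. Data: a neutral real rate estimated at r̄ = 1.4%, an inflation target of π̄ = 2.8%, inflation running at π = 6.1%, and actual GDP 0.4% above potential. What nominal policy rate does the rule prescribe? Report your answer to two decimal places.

9.55%

Output 0.4% above potential → x = 0.4.
i = 1.4 + 6.1 + 0.5 × (6.1 − 2.8) + 1 × 0.4
   = 1.4 + 6.1 + 1.65 + 0.4 = 9.55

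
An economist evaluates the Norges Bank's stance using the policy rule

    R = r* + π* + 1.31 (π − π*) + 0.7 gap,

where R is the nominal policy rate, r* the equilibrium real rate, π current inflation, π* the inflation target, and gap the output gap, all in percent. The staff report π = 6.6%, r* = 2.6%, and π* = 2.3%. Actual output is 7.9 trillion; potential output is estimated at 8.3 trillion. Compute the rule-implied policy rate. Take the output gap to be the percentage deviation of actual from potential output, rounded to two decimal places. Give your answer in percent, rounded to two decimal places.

7.16%

Output gap = 100 × (7.9 − 8.3) / 8.3 = -4.82%.
R = 2.60 + 2.30 + 1.31 × (6.60 − 2.30) + 0.7 × (-4.82)
   = 2.60 + 2.3 + 5.633 − 3.374 = 7.16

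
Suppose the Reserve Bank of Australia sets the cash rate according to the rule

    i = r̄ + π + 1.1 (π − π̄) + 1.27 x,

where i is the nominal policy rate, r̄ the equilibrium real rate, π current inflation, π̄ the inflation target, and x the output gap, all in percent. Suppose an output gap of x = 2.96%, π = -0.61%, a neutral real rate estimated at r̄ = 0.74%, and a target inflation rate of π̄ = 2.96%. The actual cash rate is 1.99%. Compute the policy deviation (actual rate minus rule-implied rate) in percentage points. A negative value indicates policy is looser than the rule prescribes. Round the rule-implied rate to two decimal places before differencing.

i = 0.74 + (-0.61) + 1.1 × (-0.61 − 2.96) + 1.27 × 2.96
   = 0.74 − 0.61 − 3.927 + 3.7592 = -0.04
Deviation = 1.99 − (-0.04) = 2.03 pp.

2.03 pp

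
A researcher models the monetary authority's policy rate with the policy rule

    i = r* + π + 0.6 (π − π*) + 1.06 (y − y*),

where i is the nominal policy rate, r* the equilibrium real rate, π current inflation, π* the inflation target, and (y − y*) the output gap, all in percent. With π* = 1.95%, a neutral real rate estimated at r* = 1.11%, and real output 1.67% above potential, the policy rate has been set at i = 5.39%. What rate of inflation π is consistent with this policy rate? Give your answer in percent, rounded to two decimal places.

2.30%

Output 1.67% above potential → (y − y*) = 1.67.
Collecting π: i = r* + (1 + 0.6) π − 0.6 π* + 1.06 (y − y*)
1.6 π = 5.39 − 1.11 + 0.6 × 1.95 − 1.06 × 1.67 = 3.6798
π = 3.6798 / 1.6 = 2.30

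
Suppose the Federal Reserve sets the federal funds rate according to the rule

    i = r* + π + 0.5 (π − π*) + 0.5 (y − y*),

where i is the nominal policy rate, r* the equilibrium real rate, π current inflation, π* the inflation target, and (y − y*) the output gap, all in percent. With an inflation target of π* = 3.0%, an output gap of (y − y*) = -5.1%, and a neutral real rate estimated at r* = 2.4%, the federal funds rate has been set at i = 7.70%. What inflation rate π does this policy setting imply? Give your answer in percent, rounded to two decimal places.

Collecting π: i = r* + (1 + 0.5) π − 0.5 π* + 0.5 (y − y*)
1.5 π = 7.70 − 2.4 + 0.5 × 3.0 − 0.5 × (-5.1) = 9.35
π = 9.35 / 1.5 = 6.23

6.23%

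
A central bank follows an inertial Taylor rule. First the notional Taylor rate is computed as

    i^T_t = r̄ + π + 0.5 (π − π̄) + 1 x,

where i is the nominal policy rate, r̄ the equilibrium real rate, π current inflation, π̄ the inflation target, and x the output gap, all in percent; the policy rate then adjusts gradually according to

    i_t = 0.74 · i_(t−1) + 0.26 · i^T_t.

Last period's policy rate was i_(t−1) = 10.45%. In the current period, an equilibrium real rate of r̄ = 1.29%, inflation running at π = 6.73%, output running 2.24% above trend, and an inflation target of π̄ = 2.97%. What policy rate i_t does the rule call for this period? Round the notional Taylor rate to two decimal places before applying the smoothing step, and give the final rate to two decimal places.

10.89%

Output 2.24% above potential → x = 2.24.
i^T_t = 1.29 + 6.73 + 0.5 × (6.73 − 2.97) + 1 × 2.24
   = 1.29 + 6.73 + 1.88 + 2.24 = 12.14
i_t = 0.74 × 10.45 + 0.26 × 12.14 = 7.733 + 3.1564 = 10.89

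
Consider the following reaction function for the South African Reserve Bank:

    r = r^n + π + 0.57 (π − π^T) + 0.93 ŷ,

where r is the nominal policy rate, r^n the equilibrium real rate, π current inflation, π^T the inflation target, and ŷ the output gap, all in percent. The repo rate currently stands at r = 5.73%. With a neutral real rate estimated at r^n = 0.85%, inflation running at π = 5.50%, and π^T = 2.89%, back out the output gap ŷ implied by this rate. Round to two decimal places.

0.93 ŷ = 5.73 − 0.85 − 5.50 − 0.57 × (5.50 − 2.89) = -2.1077
ŷ = -2.1077 / 0.93 = -2.27

-2.27%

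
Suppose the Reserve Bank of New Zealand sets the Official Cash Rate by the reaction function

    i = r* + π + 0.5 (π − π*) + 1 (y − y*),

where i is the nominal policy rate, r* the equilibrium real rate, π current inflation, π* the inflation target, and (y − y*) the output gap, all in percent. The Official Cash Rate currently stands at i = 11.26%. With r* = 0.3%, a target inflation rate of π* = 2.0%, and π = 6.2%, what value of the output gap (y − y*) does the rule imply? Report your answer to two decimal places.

1 (y − y*) = 11.26 − 0.3 − 6.2 − 0.5 × (6.2 − 2.0) = 2.66
(y − y*) = 2.66 / 1 = 2.66

2.66%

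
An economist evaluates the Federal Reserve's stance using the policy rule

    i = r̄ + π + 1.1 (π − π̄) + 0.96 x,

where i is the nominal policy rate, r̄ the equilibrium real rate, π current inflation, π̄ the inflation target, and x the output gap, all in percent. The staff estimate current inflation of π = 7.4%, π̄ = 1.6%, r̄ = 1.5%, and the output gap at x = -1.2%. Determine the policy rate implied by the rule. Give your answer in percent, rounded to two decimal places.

i = 1.5 + 7.4 + 1.1 × (7.4 − 1.6) + 0.96 × (-1.2)
   = 1.5 + 7.4 + 6.38 − 1.152 = 14.13

14.13%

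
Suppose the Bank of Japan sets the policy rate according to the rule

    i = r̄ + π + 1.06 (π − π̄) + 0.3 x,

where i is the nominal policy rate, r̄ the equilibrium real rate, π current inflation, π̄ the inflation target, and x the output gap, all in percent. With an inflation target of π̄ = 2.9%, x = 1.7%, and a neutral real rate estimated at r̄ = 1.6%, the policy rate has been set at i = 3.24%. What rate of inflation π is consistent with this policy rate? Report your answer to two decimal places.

2.04%

Collecting π: i = r̄ + (1 + 1.06) π − 1.06 π̄ + 0.3 x
2.06 π = 3.24 − 1.6 + 1.06 × 2.9 − 0.3 × 1.7 = 4.204
π = 4.204 / 2.06 = 2.04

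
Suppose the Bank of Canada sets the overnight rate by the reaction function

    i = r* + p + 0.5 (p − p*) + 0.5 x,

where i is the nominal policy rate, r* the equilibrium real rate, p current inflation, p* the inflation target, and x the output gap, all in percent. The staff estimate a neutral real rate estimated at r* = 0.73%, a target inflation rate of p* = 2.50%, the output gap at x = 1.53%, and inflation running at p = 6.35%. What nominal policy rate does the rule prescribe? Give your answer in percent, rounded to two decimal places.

i = 0.73 + 6.35 + 0.5 × (6.35 − 2.50) + 0.5 × 1.53
   = 0.73 + 6.35 + 1.925 + 0.765 = 9.77

9.77%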